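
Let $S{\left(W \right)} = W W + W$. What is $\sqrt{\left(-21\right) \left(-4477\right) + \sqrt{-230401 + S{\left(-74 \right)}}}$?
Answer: $\sqrt{94017 + i \sqrt{224999}} \approx 306.62 + 0.7735 i$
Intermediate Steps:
$S{\left(W \right)} = W + W^{2}$ ($S{\left(W \right)} = W^{2} + W = W + W^{2}$)
$\sqrt{\left(-21\right) \left(-4477\right) + \sqrt{-230401 + S{\left(-74 \right)}}} = \sqrt{\left(-21\right) \left(-4477\right) + \sqrt{-230401 - 74 \left(1 - 74\right)}} = \sqrt{94017 + \sqrt{-230401 - -5402}} = \sqrt{94017 + \sqrt{-230401 + 5402}} = \sqrt{94017 + \sqrt{-224999}} = \sqrt{94017 + i \sqrt{224999}}$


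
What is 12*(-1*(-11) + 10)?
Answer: 252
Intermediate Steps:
12*(-1*(-11) + 10) = 12*(11 + 10) = 12*21 = 252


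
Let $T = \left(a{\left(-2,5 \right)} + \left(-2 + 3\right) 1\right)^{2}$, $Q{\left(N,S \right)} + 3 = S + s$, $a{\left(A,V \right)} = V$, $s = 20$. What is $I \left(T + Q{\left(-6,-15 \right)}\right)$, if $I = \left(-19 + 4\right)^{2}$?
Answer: $8550$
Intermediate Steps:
$I = 225$ ($I = \left(-15\right)^{2} = 225$)
$Q{\left(N,S \right)} = 17 + S$ ($Q{\left(N,S \right)} = -3 + \left(S + 20\right) = -3 + \left(20 + S\right) = 17 + S$)
$T = 36$ ($T = \left(5 + \left(-2 + 3\right) 1\right)^{2} = \left(5 + 1 \cdot 1\right)^{2} = \left(5 + 1\right)^{2} = 6^{2} = 36$)
$I \left(T + Q{\left(-6,-15 \right)}\right) = 225 \left(36 + \left(17 - 15\right)\right) = 225 \left(36 + 2\right) = 225 \cdot 38 = 8550$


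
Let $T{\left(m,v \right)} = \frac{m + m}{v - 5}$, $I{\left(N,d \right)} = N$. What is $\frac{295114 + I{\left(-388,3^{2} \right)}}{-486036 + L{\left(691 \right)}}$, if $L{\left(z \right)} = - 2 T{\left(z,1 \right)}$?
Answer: $- \frac{294726}{485345} \approx -0.60725$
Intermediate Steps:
$T{\left(m,v \right)} = \frac{2 m}{-5 + v}$
$L{\left(z \right)} = z$ ($L{\left(z \right)} = - 2 \frac{2 z}{-5 + 1} = - 2 \frac{2 z}{-4} = - 2 \cdot 2 z \left(- \frac{1}{4}\right) = - 2 \left(- \frac{z}{2}\right) = z$)
$\frac{295114 + I{\left(-388,3^{2} \right)}}{-486036 + L{\left(691 \right)}} = \frac{295114 - 388}{-486036 + 691} = \frac{294726}{-485345} = 294726 \left(- \frac{1}{485345}\right) = - \frac{294726}{485345}$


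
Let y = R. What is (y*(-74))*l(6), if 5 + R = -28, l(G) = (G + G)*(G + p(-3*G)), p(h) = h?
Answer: -351648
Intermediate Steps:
l(G) = -4*G² (l(G) = (G + G)*(G - 3*G) = (2*G)*(-2*G) = -4*G²)
R = -33 (R = -5 - 28 = -33)
y = -33
(y*(-74))*l(6) = (-33*(-74))*(-4*6²) = 2442*(-4*36) = 2442*(-144) = -351648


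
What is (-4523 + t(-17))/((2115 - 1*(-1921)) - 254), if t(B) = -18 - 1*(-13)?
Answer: -2264/1891 ≈ -1.1973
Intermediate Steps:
t(B) = -5 (t(B) = -18 + 13 = -5)
(-4523 + t(-17))/((2115 - 1*(-1921)) - 254) = (-4523 - 5)/((2115 - 1*(-1921)) - 254) = -4528/((2115 + 1921) - 254) = -4528/(4036 - 254) = -4528/3782 = -4528*1/3782 = -2264/1891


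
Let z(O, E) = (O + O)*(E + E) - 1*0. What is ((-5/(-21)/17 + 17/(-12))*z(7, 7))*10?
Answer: -140210/51 ≈ -2749.2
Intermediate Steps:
z(O, E) = 4*E*O (z(O, E) = (2*O)*(2*E) + 0 = 4*E*O + 0 = 4*E*O)
((-5/(-21)/17 + 17/(-12))*z(7, 7))*10 = ((-5/(-21)/17 + 17/(-12))*(4*7*7))*10 = ((-5*(-1/21)*(1/17) + 17*(-1/12))*196)*10 = (((5/21)*(1/17) - 17/12)*196)*10 = ((5/357 - 17/12)*196)*10 = -2003/1428*196*10 = -14021/51*10 = -140210/51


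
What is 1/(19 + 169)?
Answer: 1/188 ≈ 0.0053191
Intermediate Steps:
1/(19 + 169) = 1/188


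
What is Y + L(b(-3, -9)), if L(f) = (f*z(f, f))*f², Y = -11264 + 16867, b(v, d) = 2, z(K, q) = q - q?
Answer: 5603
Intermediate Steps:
z(K, q) = 0
Y = 5603
L(f) = 0 (L(f) = (f*0)*f² = 0*f² = 0)
Y + L(b(-3, -9)) = 5603 + 0 = 5603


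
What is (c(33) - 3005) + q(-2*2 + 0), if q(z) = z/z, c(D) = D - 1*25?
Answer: -2996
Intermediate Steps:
c(D) = -25 + D (c(D) = D - 25 = -25 + D)
q(z) = 1
(c(33) - 3005) + q(-2*2 + 0) = ((-25 + 33) - 3005) + 1 = (8 - 3005) + 1 = -2997 + 1 = -2996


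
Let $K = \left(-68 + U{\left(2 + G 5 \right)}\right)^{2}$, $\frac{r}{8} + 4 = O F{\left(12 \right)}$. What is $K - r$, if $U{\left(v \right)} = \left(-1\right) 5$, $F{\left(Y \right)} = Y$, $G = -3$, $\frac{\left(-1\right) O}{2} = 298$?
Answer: $62577$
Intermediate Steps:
$O = -596$ ($O = \left(-2\right) 298 = -596$)
$U{\left(v \right)} = -5$
$r = -57248$ ($r = -32 + 8 \left(\left(-596\right) 12\right) = -32 + 8 \left(-7152\right) = -32 - 57216 = -57248$)
$K = 5329$ ($K = \left(-68 - 5\right)^{2} = \left(-73\right)^{2} = 5329$)
$K - r = 5329 - -57248 = 5329 + 57248 = 62577$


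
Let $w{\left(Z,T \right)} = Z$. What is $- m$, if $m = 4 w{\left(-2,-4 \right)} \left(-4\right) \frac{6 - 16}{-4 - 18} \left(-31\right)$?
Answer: $\frac{4960}{11} \approx 450.91$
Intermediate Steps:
$m = - \frac{4960}{11}$ ($m = 4 \left(-2\right) \left(-4\right) \frac{6 - 16}{-4 - 18} \left(-31\right) = \left(-8\right) \left(-4\right) \left(- \frac{10}{-22}\right) \left(-31\right) = 32 \left(\left(-10\right) \left(- \frac{1}{22}\right)\right) \left(-31\right) = 32 \cdot \frac{5}{11} \left(-31\right) = \frac{160}{11} \left(-31\right) = - \frac{4960}{11} \approx -450.91$)
$- m = \left(-1\right) \left(- \frac{4960}{11}\right) = \frac{4960}{11}$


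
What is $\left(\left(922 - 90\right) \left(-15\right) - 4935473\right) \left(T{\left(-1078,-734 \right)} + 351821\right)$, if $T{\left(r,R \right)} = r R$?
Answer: $-5655871479569$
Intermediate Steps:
$T{\left(r,R \right)} = R r$
$\left(\left(922 - 90\right) \left(-15\right) - 4935473\right) \left(T{\left(-1078,-734 \right)} + 351821\right) = \left(\left(922 - 90\right) \left(-15\right) - 4935473\right) \left(\left(-734\right) \left(-1078\right) + 351821\right) = \left(832 \left(-15\right) - 4935473\right) \left(791252 + 351821\right) = \left(-12480 - 4935473\right) 1143073 = \left(-4947953\right) 1143073 = -5655871479569$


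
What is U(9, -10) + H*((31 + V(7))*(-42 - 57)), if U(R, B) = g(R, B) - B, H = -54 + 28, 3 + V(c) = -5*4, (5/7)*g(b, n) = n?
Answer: 20588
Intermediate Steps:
g(b, n) = 7*n/5
V(c) = -23 (V(c) = -3 - 5*4 = -3 - 20 = -23)
H = -26
U(R, B) = 2*B/5 (U(R, B) = 7*B/5 - B = 2*B/5)
U(9, -10) + H*((31 + V(7))*(-42 - 57)) = (⅖)*(-10) - 26*(31 - 23)*(-42 - 57) = -4 - 208*(-99) = -4 - 26*(-792) = -4 + 20592 = 20588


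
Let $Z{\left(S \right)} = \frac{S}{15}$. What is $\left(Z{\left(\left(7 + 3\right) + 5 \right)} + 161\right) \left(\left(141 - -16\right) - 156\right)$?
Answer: $162$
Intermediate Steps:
$Z{\left(S \right)} = \frac{S}{15}$ ($Z{\left(S \right)} = S \frac{1}{15} = \frac{S}{15}$)
$\left(Z{\left(\left(7 + 3\right) + 5 \right)} + 161\right) \left(\left(141 - -16\right) - 156\right) = \left(\frac{\left(7 + 3\right) + 5}{15} + 161\right) \left(\left(141 - -16\right) - 156\right) = \left(\frac{10 + 5}{15} + 161\right) \left(\left(141 + 16\right) - 156\right) = \left(\frac{1}{15} \cdot 15 + 161\right) \left(157 - 156\right) = \left(1 + 161\right) 1 = 162 \cdot 1 = 162$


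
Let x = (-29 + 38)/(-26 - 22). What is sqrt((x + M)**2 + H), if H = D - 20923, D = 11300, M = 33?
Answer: I*sqrt(2187863)/16 ≈ 92.446*I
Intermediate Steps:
x = -3/16 (x = 9/(-48) = 9*(-1/48) = -3/16 ≈ -0.18750)
H = -9623 (H = 11300 - 20923 = -9623)
sqrt((x + M)**2 + H) = sqrt((-3/16 + 33)**2 - 9623) = sqrt((525/16)**2 - 9623) = sqrt(275625/256 - 9623) = sqrt(-2187863/256) = I*sqrt(2187863)/16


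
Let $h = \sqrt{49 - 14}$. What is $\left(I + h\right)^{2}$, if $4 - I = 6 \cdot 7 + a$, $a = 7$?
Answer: $\left(45 - \sqrt{35}\right)^{2} \approx 1527.6$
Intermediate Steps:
$I = -45$ ($I = 4 - \left(6 \cdot 7 + 7\right) = 4 - \left(42 + 7\right) = 4 - 49 = -45$)
$h = \sqrt{35} \approx 5.9161$
$\left(I + h\right)^{2} = \left(-45 + \sqrt{35}\right)^{2}$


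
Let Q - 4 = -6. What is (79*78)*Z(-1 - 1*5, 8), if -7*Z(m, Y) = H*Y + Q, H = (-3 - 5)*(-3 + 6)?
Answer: 1195428/7 ≈ 1.7078e+5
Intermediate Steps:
Q = -2 (Q = 4 - 6 = -2)
H = -24 (H = -8*3 = -24)
Z(m, Y) = 2/7 + 24*Y/7 (Z(m, Y) = -(-24*Y - 2)/7 = -(-2 - 24*Y)/7 = 2/7 + 24*Y/7)
(79*78)*Z(-1 - 1*5, 8) = (79*78)*(2/7 + (24/7)*8) = 6162*(2/7 + 192/7) = 6162*(194/7) = 1195428/7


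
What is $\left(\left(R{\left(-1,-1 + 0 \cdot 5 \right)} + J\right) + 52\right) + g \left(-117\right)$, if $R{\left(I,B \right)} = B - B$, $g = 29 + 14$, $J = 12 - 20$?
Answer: $-4987$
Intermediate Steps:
$J = -8$
$g = 43$
$R{\left(I,B \right)} = 0$
$\left(\left(R{\left(-1,-1 + 0 \cdot 5 \right)} + J\right) + 52\right) + g \left(-117\right) = \left(\left(0 - 8\right) + 52\right) + 43 \left(-117\right) = \left(-8 + 52\right) - 5031 = 44 - 5031 = -4987$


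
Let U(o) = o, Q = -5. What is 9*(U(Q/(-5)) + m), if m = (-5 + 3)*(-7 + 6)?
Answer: 27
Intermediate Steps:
m = 2 (m = -2*(-1) = 2)
9*(U(Q/(-5)) + m) = 9*(-5/(-5) + 2) = 9*(-5*(-⅕) + 2) = 9*(1 + 2) = 9*3 = 27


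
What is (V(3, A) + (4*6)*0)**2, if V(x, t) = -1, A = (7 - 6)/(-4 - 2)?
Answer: 1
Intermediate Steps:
A = -1/6 (A = 1/(-6) = 1*(-1/6) = -1/6 ≈ -0.16667)
(V(3, A) + (4*6)*0)**2 = (-1 + (4*6)*0)**2 = (-1 + 24*0)**2 = (-1 + 0)**2 = (-1)**2 = 1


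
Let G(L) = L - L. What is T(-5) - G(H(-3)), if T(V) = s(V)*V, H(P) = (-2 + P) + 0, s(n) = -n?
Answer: -25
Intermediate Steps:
H(P) = -2 + P
T(V) = -V² (T(V) = (-V)*V = -V²)
G(L) = 0
T(-5) - G(H(-3)) = -1*(-5)² - 1*0 = -1*25 + 0 = -25 + 0 = -25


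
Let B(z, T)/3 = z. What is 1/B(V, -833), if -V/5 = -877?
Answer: 1/13155 ≈ 7.6017e-5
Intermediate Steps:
V = 4385 (V = -5*(-877) = 4385)
B(z, T) = 3*z
1/B(V, -833) = 1/(3*4385) = 1/13155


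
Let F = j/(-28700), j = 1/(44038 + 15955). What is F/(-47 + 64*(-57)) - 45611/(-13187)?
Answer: 290179356481632687/83896322683631500 ≈ 3.4588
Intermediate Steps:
j = 1/59993 ≈ 1.6669e-5
F = -1/1721799100 (F = (1/59993)/(-28700) = (1/59993)*(-1/28700) = -1/1721799100 ≈ -5.8079e-10)
F/(-47 + 64*(-57)) - 45611/(-13187) = -1/(1721799100*(-47 + 64*(-57))) - 45611/(-13187) = -1/(1721799100*(-47 - 3648)) - 45611*(-1/13187) = -1/1721799100/(-3695) + 45611/13187 = -1/1721799100*(-1/3695) + 45611/13187 = 1/6362047674500 + 45611/13187 = 290179356481632687/83896322683631500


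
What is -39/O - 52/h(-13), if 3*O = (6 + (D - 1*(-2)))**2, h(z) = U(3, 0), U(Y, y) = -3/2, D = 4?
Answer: 1625/48 ≈ 33.854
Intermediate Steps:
U(Y, y) = -3/2 (U(Y, y) = -3*1/2 = -3/2)
h(z) = -3/2
O = 48 (O = (6 + (4 - 1*(-2)))**2/3 = (6 + (4 + 2))**2/3 = (6 + 6)**2/3 = (1/3)*12**2 = (1/3)*144 = 48)
-39/O - 52/h(-13) = -39/48 - 52/(-3/2) = -39*1/48 - 52*(-2/3) = -13/16 + 104/3 = 1625/48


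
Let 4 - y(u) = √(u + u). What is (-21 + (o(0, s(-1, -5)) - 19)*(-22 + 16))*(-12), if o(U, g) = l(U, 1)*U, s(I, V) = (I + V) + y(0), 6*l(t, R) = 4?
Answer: -1116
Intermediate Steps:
y(u) = 4 - √2*√u (y(u) = 4 - √(u + u) = 4 - √(2*u) = 4 - √2*√u)
l(t, R) = ⅔ (l(t, R) = (⅙)*4 = ⅔)
s(I, V) = 4 + I + V (s(I, V) = (I + V) + (4 - √2*√0) = (I + V) + (4 - 1*√2*0) = (I + V) + (4 + 0) = (I + V) + 4 = 4 + I + V)
o(U, g) = 2*U/3
(-21 + (o(0, s(-1, -5)) - 19)*(-22 + 16))*(-12) = (-21 + ((⅔)*0 - 19)*(-22 + 16))*(-12) = (-21 + (0 - 19)*(-6))*(-12) = (-21 - 19*(-6))*(-12) = (-21 + 114)*(-12) = 93*(-12) = -1116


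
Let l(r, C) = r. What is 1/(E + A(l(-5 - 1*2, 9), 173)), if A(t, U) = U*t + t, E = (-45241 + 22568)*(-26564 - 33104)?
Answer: 1/1352851346 ≈ 7.3918e-10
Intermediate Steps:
E = 1352852564 (E = -22673*(-59668) = 1352852564)
A(t, U) = t + U*t
1/(E + A(l(-5 - 1*2, 9), 173)) = 1/(1352852564 + (-5 - 1*2)*(1 + 173)) = 1/(1352852564 + (-5 - 2)*174) = 1/(1352852564 - 7*174) = 1/(1352852564 - 1218) = 1/1352851346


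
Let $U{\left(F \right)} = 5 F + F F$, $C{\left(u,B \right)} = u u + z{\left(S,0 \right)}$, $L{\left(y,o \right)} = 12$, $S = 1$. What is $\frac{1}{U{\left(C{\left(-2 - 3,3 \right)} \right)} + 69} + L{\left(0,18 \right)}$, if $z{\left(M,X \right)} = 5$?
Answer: $\frac{13429}{1119} \approx 12.001$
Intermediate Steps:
$C{\left(u,B \right)} = 5 + u^{2}$ ($C{\left(u,B \right)} = u u + 5 = u^{2} + 5 = 5 + u^{2}$)
$U{\left(F \right)} = F^{2} + 5 F$ ($U{\left(F \right)} = 5 F + F^{2} = F^{2} + 5 F$)
$\frac{1}{U{\left(C{\left(-2 - 3,3 \right)} \right)} + 69} + L{\left(0,18 \right)} = \frac{1}{\left(5 + \left(-2 - 3\right)^{2}\right) \left(5 + \left(5 + \left(-2 - 3\right)^{2}\right)\right) + 69} + 12 = \frac{1}{\left(5 + \left(-5\right)^{2}\right) \left(5 + \left(5 + \left(-5\right)^{2}\right)\right) + 69} + 12 = \frac{1}{\left(5 + 25\right) \left(5 + \left(5 + 25\right)\right) + 69} + 12 = \frac{1}{30 \left(5 + 30\right) + 69} + 12 = \frac{1}{30 \cdot 35 + 69} + 12 = \frac{1}{1050 + 69} + 12 = \frac{1}{1119} + 12 = \frac{13429}{1119}$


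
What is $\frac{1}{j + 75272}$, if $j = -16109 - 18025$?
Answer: $\frac{1}{41138} \approx 2.4308 \cdot 10^{-5}$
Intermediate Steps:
$j = -34134$
$\frac{1}{j + 75272} = \frac{1}{-34134 + 75272} = \frac{1}{41138}$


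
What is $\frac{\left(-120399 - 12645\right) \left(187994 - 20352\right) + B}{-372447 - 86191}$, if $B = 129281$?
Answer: $\frac{22303632967}{458638} \approx 48630.0$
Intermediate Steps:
$\frac{\left(-120399 - 12645\right) \left(187994 - 20352\right) + B}{-372447 - 86191} = \frac{\left(-120399 - 12645\right) \left(187994 - 20352\right) + 129281}{-372447 - 86191} = \frac{\left(-133044\right) 167642 + 129281}{-458638} = \left(-22303762248 + 129281\right) \left(- \frac{1}{458638}\right) = \left(-22303632967\right) \left(- \frac{1}{458638}\right) = \frac{22303632967}{458638}$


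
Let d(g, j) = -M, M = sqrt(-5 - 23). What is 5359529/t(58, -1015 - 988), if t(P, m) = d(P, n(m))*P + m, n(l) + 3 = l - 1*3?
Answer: -10735136587/4106201 + 621705364*I*sqrt(7)/4106201 ≈ -2614.4 + 400.58*I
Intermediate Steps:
n(l) = -6 + l (n(l) = -3 + (l - 1*3) = -3 + (l - 3) = -3 + (-3 + l) = -6 + l)
M = 2*I*sqrt(7) (M = sqrt(-28) = 2*I*sqrt(7) ≈ 5.2915*I)
d(g, j) = -2*I*sqrt(7)
t(P, m) = m - 2*I*P*sqrt(7) (t(P, m) = (-2*I*sqrt(7))*P + m = -2*I*P*sqrt(7) + m = m - 2*I*P*sqrt(7))
5359529/t(58, -1015 - 988) = 5359529/((-1015 - 988) - 2*I*58*sqrt(7)) = 5359529/(-2003 - 116*I*sqrt(7))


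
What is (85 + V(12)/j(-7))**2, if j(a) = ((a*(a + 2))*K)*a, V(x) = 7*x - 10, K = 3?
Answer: 3893884801/540225 ≈ 7207.9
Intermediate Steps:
V(x) = -10 + 7*x
j(a) = 3*a**2*(2 + a) (j(a) = ((a*(a + 2))*3)*a = ((a*(2 + a))*3)*a = (3*a*(2 + a))*a = 3*a**2*(2 + a))
(85 + V(12)/j(-7))**2 = (85 + (-10 + 7*12)/((3*(-7)**2*(2 - 7))))**2 = (85 + (-10 + 84)/((3*49*(-5))))**2 = (85 + 74/(-735))**2 = (85 + 74*(-1/735))**2 = (85 - 74/735)**2 = (62401/735)**2 = 3893884801/540225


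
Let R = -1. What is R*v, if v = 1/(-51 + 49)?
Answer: ½ ≈ 0.50000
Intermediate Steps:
v = -½ (v = 1/(-2) = -½ ≈ -0.50000)
R*v = -1*(-½) = ½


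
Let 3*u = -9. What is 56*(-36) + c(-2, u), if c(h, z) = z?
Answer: -2019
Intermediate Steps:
u = -3 (u = (⅓)*(-9) = -3)
56*(-36) + c(-2, u) = 56*(-36) - 3 = -2016 - 3 = -2019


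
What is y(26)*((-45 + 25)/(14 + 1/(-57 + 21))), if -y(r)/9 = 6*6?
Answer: 233280/503 ≈ 463.78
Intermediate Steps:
y(r) = -324 (y(r) = -54*6 = -9*36 = -324)
y(26)*((-45 + 25)/(14 + 1/(-57 + 21))) = -324*(-45 + 25)/(14 + 1/(-57 + 21)) = -(-6480)/(14 + 1/(-36)) = -(-6480)/(14 - 1/36) = -(-6480)/503/36 = -(-6480)*36/503 = -324*(-720/503) = 233280/503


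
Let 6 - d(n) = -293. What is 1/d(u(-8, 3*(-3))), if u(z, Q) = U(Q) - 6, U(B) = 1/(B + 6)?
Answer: 1/299 ≈ 0.0033445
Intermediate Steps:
U(B) = 1/(6 + B)
u(z, Q) = -6 + 1/(6 + Q) (u(z, Q) = 1/(6 + Q) - 6 = -6 + 1/(6 + Q))
d(n) = 299 (d(n) = 6 - 1*(-293) = 6 + 293 = 299)
1/d(u(-8, 3*(-3))) = 1/299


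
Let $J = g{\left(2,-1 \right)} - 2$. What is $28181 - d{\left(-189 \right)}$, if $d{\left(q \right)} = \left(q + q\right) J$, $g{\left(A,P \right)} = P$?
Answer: $27047$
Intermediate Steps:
$J = -3$ ($J = -1 - 2 = -3$)
$d{\left(q \right)} = - 6 q$ ($d{\left(q \right)} = \left(q + q\right) \left(-3\right) = 2 q \left(-3\right) = - 6 q$)
$28181 - d{\left(-189 \right)} = 28181 - \left(-6\right) \left(-189\right) = 28181 - 1134 = 27047$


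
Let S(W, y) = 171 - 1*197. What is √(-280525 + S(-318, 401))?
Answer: I*√280551 ≈ 529.67*I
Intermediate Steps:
S(W, y) = -26 (S(W, y) = 171 - 197 = -26)
√(-280525 + S(-318, 401)) = √(-280525 - 26) = √(-280551) = I*√280551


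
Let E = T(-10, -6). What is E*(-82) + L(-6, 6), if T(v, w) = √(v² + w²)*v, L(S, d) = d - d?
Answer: 1640*√34 ≈ 9562.8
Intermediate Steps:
L(S, d) = 0
T(v, w) = v*√(v² + w²)
E = -20*√34 (E = -10*√((-10)² + (-6)²) = -10*√(100 + 36) = -20*√34 ≈ -116.62)
E*(-82) + L(-6, 6) = -20*√34*(-82) + 0 = 1640*√34 + 0 = 1640*√34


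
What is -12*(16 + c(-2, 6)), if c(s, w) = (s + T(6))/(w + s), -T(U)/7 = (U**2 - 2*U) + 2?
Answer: 360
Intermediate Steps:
T(U) = -14 - 7*U**2 + 14*U (T(U) = -7*((U**2 - 2*U) + 2) = -7*(2 + U**2 - 2*U) = -14 - 7*U**2 + 14*U)
c(s, w) = (-182 + s)/(s + w) (c(s, w) = (s + (-14 - 7*6**2 + 14*6))/(w + s) = (s + (-14 - 7*36 + 84))/(s + w) = (s + (-14 - 252 + 84))/(s + w) = (s - 182)/(s + w) = (-182 + s)/(s + w))
-12*(16 + c(-2, 6)) = -12*(16 + (-182 - 2)/(-2 + 6)) = -12*(16 - 184/4) = -12*(16 + (1/4)*(-184)) = -12*(16 - 46) = -12*(-30) = 360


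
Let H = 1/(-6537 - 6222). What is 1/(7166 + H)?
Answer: 12759/91430993 ≈ 0.00013955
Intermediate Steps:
H = -1/12759 (H = 1/(-12759) = -1/12759 ≈ -7.8376e-5)
1/(7166 + H) = 1/(7166 - 1/12759) = 1/(91430993/12759) = 12759/91430993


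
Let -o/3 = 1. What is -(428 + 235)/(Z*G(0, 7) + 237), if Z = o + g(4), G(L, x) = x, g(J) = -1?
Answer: -663/209 ≈ -3.1722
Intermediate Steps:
o = -3 (o = -3*1 = -3)
Z = -4 (Z = -3 - 1 = -4)
-(428 + 235)/(Z*G(0, 7) + 237) = -(428 + 235)/(-4*7 + 237) = -663/(-28 + 237) = -663/209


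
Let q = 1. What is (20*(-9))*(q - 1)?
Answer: 0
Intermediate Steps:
(20*(-9))*(q - 1) = (20*(-9))*(1 - 1) = -180*0 = 0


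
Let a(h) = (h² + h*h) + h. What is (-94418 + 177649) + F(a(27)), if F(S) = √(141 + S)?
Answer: 83231 + √1626 ≈ 83271.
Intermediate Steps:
a(h) = h + 2*h² (a(h) = (h² + h²) + h = 2*h² + h = h + 2*h²)
(-94418 + 177649) + F(a(27)) = (-94418 + 177649) + √(141 + 27*(1 + 2*27)) = 83231 + √(141 + 27*(1 + 54)) = 83231 + √(141 + 27*55) = 83231 + √(141 + 1485) = 83231 + √1626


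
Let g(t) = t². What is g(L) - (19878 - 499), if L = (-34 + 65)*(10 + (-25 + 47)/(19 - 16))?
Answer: 2424133/9 ≈ 2.6935e+5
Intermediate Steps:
L = 1612/3 (L = 31*(10 + 22/3) = 31*(52/3) = 1612/3 ≈ 537.33)
g(L) - (19878 - 499) = (1612/3)² - (19878 - 499) = 2598544/9 - 1*19379 = 2598544/9 - 19379 = 2424133/9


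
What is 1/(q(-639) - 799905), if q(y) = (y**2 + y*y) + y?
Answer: 1/16098 ≈ 6.2120e-5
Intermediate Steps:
q(y) = y + 2*y**2 (q(y) = (y**2 + y**2) + y = 2*y**2 + y = y + 2*y**2)
1/(q(-639) - 799905) = 1/(-639*(1 + 2*(-639)) - 799905) = 1/(-639*(1 - 1278) - 799905) = 1/(-639*(-1277) - 799905) = 1/(816003 - 799905) = 1/16098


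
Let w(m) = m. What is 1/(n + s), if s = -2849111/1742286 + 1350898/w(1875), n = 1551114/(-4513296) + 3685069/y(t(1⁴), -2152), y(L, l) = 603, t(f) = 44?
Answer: 4842383392665000/33072149454112893899 ≈ 0.00014642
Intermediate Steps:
n = 163047763291/26681544 (n = 1551114/(-4513296) + 3685069/603 = 1551114*(-1/4513296) + 3685069*(1/603) = -15207/44248 + 3685069/603 = 163047763291/26681544 ≈ 6110.9)
s = 782769529901/1088928750 (s = -2849111/1742286 + 1350898/1875 = 782769529901/1088928750 ≈ 718.84)
1/(n + s) = 1/(163047763291/26681544 + 782769529901/1088928750) = 1/(33072149454112893899/4842383392665000) = 4842383392665000/33072149454112893899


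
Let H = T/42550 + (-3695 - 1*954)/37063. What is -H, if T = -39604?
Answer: 832829001/788515325 ≈ 1.0562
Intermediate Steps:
H = -832829001/788515325 (H = -39604/42550 + (-3695 - 1*954)/37063 = -39604*1/42550 + (-3695 - 954)*(1/37063) = -19802/21275 - 4649*1/37063 = -19802/21275 - 4649/37063 = -832829001/788515325 ≈ -1.0562)
-H = -1*(-832829001/788515325) = 832829001/788515325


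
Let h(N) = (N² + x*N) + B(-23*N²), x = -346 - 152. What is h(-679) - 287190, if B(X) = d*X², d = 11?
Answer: 1236879679131732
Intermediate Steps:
B(X) = 11*X²
x = -498
h(N) = N² - 498*N + 5819*N⁴ (h(N) = (N² - 498*N) + 11*(-23*N²)² = (N² - 498*N) + 11*(529*N⁴) = (N² - 498*N) + 5819*N⁴ = N² - 498*N + 5819*N⁴)
h(-679) - 287190 = -679*(-498 - 679 + 5819*(-679)³) - 287190 = -679*(-498 - 679 + 5819*(-313046839)) - 287190 = -679*(-498 - 679 - 1821619556141) - 287190 = -679*(-1821619557318) - 287190 = 1236879679418922 - 287190 = 1236879679131732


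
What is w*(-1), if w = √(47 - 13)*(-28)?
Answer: 28*√34 ≈ 163.27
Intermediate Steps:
w = -28*√34 (w = √34*(-28) = -28*√34 ≈ -163.27)
w*(-1) = -28*√34*(-1) = 28*√34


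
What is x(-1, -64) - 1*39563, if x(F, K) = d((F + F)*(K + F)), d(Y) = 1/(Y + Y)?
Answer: -10286379/260 ≈ -39563.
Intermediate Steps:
d(Y) = 1/(2*Y)
x(F, K) = 1/(4*F*(F + K)) (x(F, K) = 1/(2*(((F + F)*(K + F)))) = 1/(2*(((2*F)*(F + K)))) = 1/(2*((2*F*(F + K)))) = (1/(2*F*(F + K)))/2 = 1/(4*F*(F + K)))
x(-1, -64) - 1*39563 = (¼)/(-1*(-1 - 64)) - 1*39563 = (¼)*(-1)/(-65) - 39563 = (¼)*(-1)*(-1/65) - 39563 = 1/260 - 39563 = -10286379/260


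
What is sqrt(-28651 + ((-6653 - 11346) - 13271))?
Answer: I*sqrt(59921) ≈ 244.79*I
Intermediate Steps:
sqrt(-28651 + ((-6653 - 11346) - 13271)) = sqrt(-28651 + (-17999 - 13271)) = sqrt(-28651 - 31270) = sqrt(-59921) = I*sqrt(59921)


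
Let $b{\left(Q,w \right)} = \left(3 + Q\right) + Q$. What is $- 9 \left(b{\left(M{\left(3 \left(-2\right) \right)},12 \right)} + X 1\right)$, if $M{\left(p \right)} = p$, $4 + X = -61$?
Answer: $666$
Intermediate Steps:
$X = -65$ ($X = -4 - 61 = -65$)
$b{\left(Q,w \right)} = 3 + 2 Q$
$- 9 \left(b{\left(M{\left(3 \left(-2\right) \right)},12 \right)} + X 1\right) = - 9 \left(\left(3 + 2 \cdot 3 \left(-2\right)\right) - 65\right) = - 9 \left(\left(3 + 2 \left(-6\right)\right) - 65\right) = - 9 \left(\left(3 - 12\right) - 65\right) = - 9 \left(-9 - 65\right) = \left(-9\right) \left(-74\right) = 666$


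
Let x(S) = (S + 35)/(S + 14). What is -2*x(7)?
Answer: -4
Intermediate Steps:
x(S) = (35 + S)/(14 + S)
-2*x(7) = -2*(35 + 7)/(14 + 7) = -2*42/21 = -2*2 = -4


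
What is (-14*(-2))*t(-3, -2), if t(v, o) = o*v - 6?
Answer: 0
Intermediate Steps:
t(v, o) = -6 + o*v
(-14*(-2))*t(-3, -2) = (-14*(-2))*(-6 - 2*(-3)) = 28*(-6 + 6) = 28*0 = 0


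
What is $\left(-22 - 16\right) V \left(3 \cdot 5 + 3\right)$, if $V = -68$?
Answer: $46512$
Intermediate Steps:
$\left(-22 - 16\right) V \left(3 \cdot 5 + 3\right) = \left(-22 - 16\right) \left(-68\right) \left(3 \cdot 5 + 3\right) = \left(-22 - 16\right) \left(-68\right) \left(15 + 3\right) = \left(-38\right) \left(-68\right) 18 = 2584 \cdot 18 = 46512$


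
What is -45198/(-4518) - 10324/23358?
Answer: 28030307/2931429 ≈ 9.5620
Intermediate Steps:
-45198/(-4518) - 10324/23358 = -45198*(-1/4518) - 10324*1/23358 = 2511/251 - 5162/11679 = 28030307/2931429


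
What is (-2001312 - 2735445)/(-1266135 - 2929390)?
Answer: 4736757/4195525 ≈ 1.1290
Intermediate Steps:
(-2001312 - 2735445)/(-1266135 - 2929390) = -4736757/(-4195525) = -4736757*(-1/4195525) = 4736757/4195525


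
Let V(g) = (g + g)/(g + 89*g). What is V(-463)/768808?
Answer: 1/34596360 ≈ 2.8905e-8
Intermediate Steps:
V(g) = 1/45 (V(g) = (2*g)/((90*g)) = (2*g)*(1/(90*g)) = 1/45)
V(-463)/768808 = (1/45)/768808 = (1/45)*(1/768808) = 1/34596360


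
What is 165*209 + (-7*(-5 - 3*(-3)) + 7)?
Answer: 34464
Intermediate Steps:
165*209 + (-7*(-5 - 3*(-3)) + 7) = 34485 + (-7*(-5 + 9) + 7) = 34485 + (-7*4 + 7) = 34485 + (-28 + 7) = 34485 - 21 = 34464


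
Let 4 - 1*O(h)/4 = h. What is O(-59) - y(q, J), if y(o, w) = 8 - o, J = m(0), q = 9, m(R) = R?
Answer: 253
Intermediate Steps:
O(h) = 16 - 4*h
J = 0
O(-59) - y(q, J) = (16 - 4*(-59)) - (8 - 1*9) = (16 + 236) - (8 - 9) = 252 - 1*(-1) = 252 + 1 = 253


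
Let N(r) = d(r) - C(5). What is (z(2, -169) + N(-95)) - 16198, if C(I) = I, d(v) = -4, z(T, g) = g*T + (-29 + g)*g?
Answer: 16917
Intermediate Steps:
z(T, g) = T*g + g*(-29 + g)
N(r) = -9 (N(r) = -4 - 1*5 = -4 - 5 = -9)
(z(2, -169) + N(-95)) - 16198 = (-169*(-29 + 2 - 169) - 9) - 16198 = (-169*(-196) - 9) - 16198 = (33124 - 9) - 16198 = 33115 - 16198 = 16917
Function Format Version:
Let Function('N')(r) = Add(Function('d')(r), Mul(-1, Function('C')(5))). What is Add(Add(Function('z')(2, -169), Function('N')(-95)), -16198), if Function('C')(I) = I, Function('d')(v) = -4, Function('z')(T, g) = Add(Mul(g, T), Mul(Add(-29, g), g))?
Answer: 16917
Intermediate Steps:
Function('z')(T, g) = Add(Mul(T, g), Mul(g, Add(-29, g)))
Function('N')(r) = -9 (Function('N')(r) = Add(-4, Mul(-1, 5)) = Add(-4, -5) = -9)
Add(Add(Function('z')(2, -169), Function('N')(-95)), -16198) = Add(Add(Mul(-169, Add(-29, 2, -169)), -9), -16198) = Add(Add(Mul(-169, -196), -9), -16198) = Add(Add(33124, -9), -16198) = Add(33115, -16198) = 16917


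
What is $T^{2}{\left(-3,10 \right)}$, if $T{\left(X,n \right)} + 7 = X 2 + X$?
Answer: $256$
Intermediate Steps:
$T{\left(X,n \right)} = -7 + 3 X$ ($T{\left(X,n \right)} = -7 + \left(X 2 + X\right) = -7 + \left(2 X + X\right) = -7 + 3 X$)
$T^{2}{\left(-3,10 \right)} = \left(-7 + 3 \left(-3\right)\right)^{2} = \left(-7 - 9\right)^{2} = \left(-16\right)^{2} = 256$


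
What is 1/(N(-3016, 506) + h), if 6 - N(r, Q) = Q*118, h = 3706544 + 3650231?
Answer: 1/7297073 ≈ 1.3704e-7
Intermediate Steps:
h = 7356775
N(r, Q) = 6 - 118*Q (N(r, Q) = 6 - Q*118 = 6 - 118*Q)
1/(N(-3016, 506) + h) = 1/((6 - 118*506) + 7356775) = 1/((6 - 59708) + 7356775) = 1/(-59702 + 7356775) = 1/7297073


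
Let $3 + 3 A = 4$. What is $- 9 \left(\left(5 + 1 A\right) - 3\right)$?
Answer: $-21$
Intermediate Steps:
$A = \frac{1}{3}$ ($A = -1 + \frac{1}{3} \cdot 4 = -1 + \frac{4}{3} = \frac{1}{3} \approx 0.33333$)
$- 9 \left(\left(5 + 1 A\right) - 3\right) = - 9 \left(\left(5 + 1 \cdot \frac{1}{3}\right) - 3\right) = - 9 \left(\left(5 + \frac{1}{3}\right) - 3\right) = - 9 \left(\frac{16}{3} - 3\right) = \left(-9\right) \frac{7}{3} = -21$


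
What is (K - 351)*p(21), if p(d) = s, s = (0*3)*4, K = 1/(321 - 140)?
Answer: 0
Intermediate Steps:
K = 1/181 ≈ 0.0055249
s = 0 (s = 0*4 = 0)
p(d) = 0
(K - 351)*p(21) = (1/181 - 351)*0 = -63530/181*0 = 0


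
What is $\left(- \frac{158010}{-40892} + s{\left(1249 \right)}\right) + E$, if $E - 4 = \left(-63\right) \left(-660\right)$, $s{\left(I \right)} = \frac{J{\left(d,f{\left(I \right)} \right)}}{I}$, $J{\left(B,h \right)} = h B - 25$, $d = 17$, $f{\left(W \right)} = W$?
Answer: $\frac{1062465149549}{25537054} \approx 41605.0$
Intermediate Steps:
$J{\left(B,h \right)} = -25 + B h$ ($J{\left(B,h \right)} = B h - 25 = -25 + B h$)
$s{\left(I \right)} = \frac{-25 + 17 I}{I}$
$E = 41584$ ($E = 4 - -41580 = 4 + 41580 = 41584$)
$\left(- \frac{158010}{-40892} + s{\left(1249 \right)}\right) + E = \left(- \frac{158010}{-40892} + \left(17 - \frac{25}{1249}\right)\right) + 41584 = \left(\left(-158010\right) \left(- \frac{1}{40892}\right) + \left(17 - \frac{25}{1249}\right)\right) + 41584 = \left(\frac{79005}{20446} + \left(17 - \frac{25}{1249}\right)\right) + 41584 = \left(\frac{79005}{20446} + \frac{21208}{1249}\right) + 41584 = \frac{532296013}{25537054} + 41584 = \frac{1062465149549}{25537054}$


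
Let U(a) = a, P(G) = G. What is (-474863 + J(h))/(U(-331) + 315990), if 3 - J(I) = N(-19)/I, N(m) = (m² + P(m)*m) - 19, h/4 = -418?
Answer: -41787643/27777992 ≈ -1.5043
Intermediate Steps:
h = -1672 (h = 4*(-418) = -1672)
N(m) = -19 + 2*m² (N(m) = (m² + m*m) - 19 = (m² + m²) - 19 = 2*m² - 19 = -19 + 2*m²)
J(I) = 3 - 703/I (J(I) = 3 - (-19 + 2*(-19)²)/I = 3 - (-19 + 2*361)/I = 3 - (-19 + 722)/I = 3 - 703/I)
(-474863 + J(h))/(U(-331) + 315990) = (-474863 + (3 - 703/(-1672)))/(-331 + 315990) = (-474863 + (3 - 703*(-1/1672)))/315659 = (-474863 + (3 + 37/88))*(1/315659) = (-474863 + 301/88)*(1/315659) = -41787643/88*1/315659 = -41787643/27777992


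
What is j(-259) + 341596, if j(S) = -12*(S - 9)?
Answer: 344812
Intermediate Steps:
j(S) = 108 - 12*S (j(S) = -12*(-9 + S) = 108 - 12*S)
j(-259) + 341596 = (108 - 12*(-259)) + 341596 = (108 + 3108) + 341596 = 3216 + 341596 = 344812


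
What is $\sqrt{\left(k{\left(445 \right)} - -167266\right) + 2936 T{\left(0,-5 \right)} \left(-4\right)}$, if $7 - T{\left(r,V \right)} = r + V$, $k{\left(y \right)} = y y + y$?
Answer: $2 \sqrt{56202} \approx 474.14$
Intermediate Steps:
$k{\left(y \right)} = y + y^{2}$ ($k{\left(y \right)} = y^{2} + y = y + y^{2}$)
$T{\left(r,V \right)} = 7 - V - r$ ($T{\left(r,V \right)} = 7 - \left(r + V\right) = 7 - \left(V + r\right) = 7 - V - r$)
$\sqrt{\left(k{\left(445 \right)} - -167266\right) + 2936 T{\left(0,-5 \right)} \left(-4\right)} = \sqrt{\left(445 \left(1 + 445\right) - -167266\right) + 2936 \left(7 - -5 - 0\right) \left(-4\right)} = \sqrt{\left(445 \cdot 446 + 167266\right) + 2936 \left(7 + 5 + 0\right) \left(-4\right)} = \sqrt{\left(198470 + 167266\right) + 2936 \cdot 12 \left(-4\right)} = \sqrt{365736 + 2936 \left(-48\right)} = \sqrt{365736 - 140928} = \sqrt{224808} = 2 \sqrt{56202}$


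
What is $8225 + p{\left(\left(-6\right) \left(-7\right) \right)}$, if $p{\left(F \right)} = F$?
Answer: $8267$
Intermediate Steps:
$8225 + p{\left(\left(-6\right) \left(-7\right) \right)} = 8225 - -42 = 8225 + 42 = 8267$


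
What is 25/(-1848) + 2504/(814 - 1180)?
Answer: -772757/112728 ≈ -6.8551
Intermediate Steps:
25/(-1848) + 2504/(814 - 1180) = 25*(-1/1848) + 2504/(-366) = -25/1848 + 2504*(-1/366) = -25/1848 - 1252/183 = -772757/112728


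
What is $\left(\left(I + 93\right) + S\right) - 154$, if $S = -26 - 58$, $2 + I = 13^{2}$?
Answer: $22$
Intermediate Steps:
$I = 167$ ($I = -2 + 13^{2} = -2 + 169 = 167$)
$S = -84$
$\left(\left(I + 93\right) + S\right) - 154 = \left(\left(167 + 93\right) - 84\right) - 154 = \left(260 - 84\right) - 154 = 176 - 154 = 22$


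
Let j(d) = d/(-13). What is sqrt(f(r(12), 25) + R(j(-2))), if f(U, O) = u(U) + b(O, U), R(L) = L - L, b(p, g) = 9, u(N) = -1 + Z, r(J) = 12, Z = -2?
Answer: sqrt(6) ≈ 2.4495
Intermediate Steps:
u(N) = -3 (u(N) = -1 - 2 = -3)
j(d) = -d/13 (j(d) = d*(-1/13) = -d/13)
R(L) = 0
f(U, O) = 6 (f(U, O) = -3 + 9 = 6)
sqrt(f(r(12), 25) + R(j(-2))) = sqrt(6 + 0) = sqrt(6)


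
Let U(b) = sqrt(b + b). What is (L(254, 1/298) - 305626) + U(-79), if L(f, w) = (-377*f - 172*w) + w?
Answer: -119612603/298 + I*sqrt(158) ≈ -4.0138e+5 + 12.57*I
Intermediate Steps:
L(f, w) = -377*f - 171*w
U(b) = sqrt(2)*sqrt(b) (U(b) = sqrt(2*b) = sqrt(2)*sqrt(b))
(L(254, 1/298) - 305626) + U(-79) = ((-377*254 - 171/298) - 305626) + sqrt(2)*sqrt(-79) = ((-95758 - 171*1/298) - 305626) + sqrt(2)*(I*sqrt(79)) = ((-95758 - 171/298) - 305626) + I*sqrt(158) = (-28536055/298 - 305626) + I*sqrt(158) = -119612603/298 + I*sqrt(158)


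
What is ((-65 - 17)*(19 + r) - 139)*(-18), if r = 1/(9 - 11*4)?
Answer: 1067634/35 ≈ 30504.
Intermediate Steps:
r = -1/35 (r = 1/(9 - 44) = 1/(-35) = -1/35 ≈ -0.028571)
((-65 - 17)*(19 + r) - 139)*(-18) = ((-65 - 17)*(19 - 1/35) - 139)*(-18) = (-82*664/35 - 139)*(-18) = (-54448/35 - 139)*(-18) = -59313/35*(-18) = 1067634/35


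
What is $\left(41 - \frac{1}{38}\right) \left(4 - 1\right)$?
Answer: $\frac{4671}{38} \approx 122.92$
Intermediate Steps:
$\left(41 - \frac{1}{38}\right) \left(4 - 1\right) = \left(41 - \frac{1}{38}\right) 3 = \frac{1557}{38} \cdot 3 = \frac{4671}{38}$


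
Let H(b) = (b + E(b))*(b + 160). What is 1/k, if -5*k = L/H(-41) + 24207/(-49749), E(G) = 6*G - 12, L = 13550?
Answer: 796705/138213 ≈ 5.7643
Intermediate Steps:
E(G) = -12 + 6*G
H(b) = (-12 + 7*b)*(160 + b) (H(b) = (b + (-12 + 6*b))*(b + 160) = (-12 + 7*b)*(160 + b))
k = 138213/796705 (k = -(13550/(-1920 + 7*(-41)² + 1108*(-41)) + 24207/(-49749))/5 = -(13550/(-1920 + 7*1681 - 45428) + 24207*(-1/49749))/5 = -(13550/(-1920 + 11767 - 45428) - 8069/16583)/5 = -(13550/(-35581) - 8069/16583)/5 = -(13550*(-1/35581) - 8069/16583)/5 = -(-13550/35581 - 8069/16583)/5 = -⅕*(-138213/159341) = 138213/796705 ≈ 0.17348)
1/k = 1/(138213/796705) = 796705/138213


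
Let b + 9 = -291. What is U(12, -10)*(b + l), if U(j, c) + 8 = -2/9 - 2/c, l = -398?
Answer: 251978/45 ≈ 5599.5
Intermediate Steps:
b = -300 (b = -9 - 291 = -300)
U(j, c) = -74/9 - 2/c (U(j, c) = -8 + (-2/9 - 2/c) = -74/9 - 2/c)
U(12, -10)*(b + l) = (-74/9 - 2/(-10))*(-300 - 398) = (-74/9 - 2*(-1/10))*(-698) = (-74/9 + 1/5)*(-698) = -361/45*(-698) = 251978/45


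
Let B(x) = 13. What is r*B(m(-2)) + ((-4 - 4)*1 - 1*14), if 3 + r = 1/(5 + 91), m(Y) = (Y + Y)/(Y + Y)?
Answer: -5843/96 ≈ -60.865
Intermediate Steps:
m(Y) = 1 (m(Y) = (2*Y)/((2*Y)) = (2*Y)*(1/(2*Y)) = 1)
r = -287/96 (r = -3 + 1/(5 + 91) = -3 + 1/96 = -287/96 ≈ -2.9896)
r*B(m(-2)) + ((-4 - 4)*1 - 1*14) = -287/96*13 + ((-4 - 4)*1 - 1*14) = -3731/96 + (-8*1 - 14) = -3731/96 + (-8 - 14) = -3731/96 - 22 = -5843/96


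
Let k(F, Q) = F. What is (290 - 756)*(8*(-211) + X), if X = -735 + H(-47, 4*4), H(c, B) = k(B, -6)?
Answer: 1121662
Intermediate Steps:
H(c, B) = B
X = -719 (X = -735 + 4*4 = -735 + 16 = -719)
(290 - 756)*(8*(-211) + X) = (290 - 756)*(8*(-211) - 719) = -466*(-1688 - 719) = -466*(-2407) = 1121662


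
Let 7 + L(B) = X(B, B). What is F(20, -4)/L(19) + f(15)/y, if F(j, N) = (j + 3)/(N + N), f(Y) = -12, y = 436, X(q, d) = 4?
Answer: 2435/2616 ≈ 0.93081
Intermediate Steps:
F(j, N) = (3 + j)/(2*N) (F(j, N) = (3 + j)/((2*N)) = (3 + j)*(1/(2*N)) = (3 + j)/(2*N))
L(B) = -3 (L(B) = -7 + 4 = -3)
F(20, -4)/L(19) + f(15)/y = ((½)*(3 + 20)/(-4))/(-3) - 12/436 = ((½)*(-¼)*23)*(-⅓) - 12*1/436 = -23/8*(-⅓) - 3/109 = 23/24 - 3/109 = 2435/2616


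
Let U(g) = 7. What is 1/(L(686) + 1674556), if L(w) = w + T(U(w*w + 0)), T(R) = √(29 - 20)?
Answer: 1/1675245 ≈ 5.9693e-7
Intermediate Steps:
T(R) = 3 (T(R) = √9 = 3)
L(w) = 3 + w (L(w) = w + 3 = 3 + w)
1/(L(686) + 1674556) = 1/((3 + 686) + 1674556) = 1/(689 + 1674556) = 1/1675245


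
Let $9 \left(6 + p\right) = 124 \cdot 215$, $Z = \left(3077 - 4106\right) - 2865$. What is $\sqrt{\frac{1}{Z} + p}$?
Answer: $\frac{\sqrt{44825891330}}{3894} \approx 54.371$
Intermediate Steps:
$Z = -3894$ ($Z = -1029 - 2865 = -3894$)
$p = \frac{26606}{9}$ ($p = -6 + \frac{124 \cdot 215}{9} = -6 + \frac{1}{9} \cdot 26660 = -6 + \frac{26660}{9} = \frac{26606}{9} \approx 2956.2$)
$\sqrt{\frac{1}{Z} + p} = \sqrt{\frac{1}{-3894} + \frac{26606}{9}} = \sqrt{- \frac{1}{3894} + \frac{26606}{9}} = \sqrt{\frac{34534585}{11682}} = \frac{\sqrt{44825891330}}{3894}$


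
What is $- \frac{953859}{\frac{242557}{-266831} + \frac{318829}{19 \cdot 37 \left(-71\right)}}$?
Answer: $\frac{343346334468321}{2626492120} \approx 1.3072 \cdot 10^{5}$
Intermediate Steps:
$- \frac{953859}{\frac{242557}{-266831} + \frac{318829}{19 \cdot 37 \left(-71\right)}} = - \frac{953859}{242557 \left(- \frac{1}{266831}\right) + \frac{318829}{703 \left(-71\right)}} = - \frac{953859}{- \frac{242557}{266831} + \frac{318829}{-49913}} = - \frac{953859}{- \frac{242557}{266831} + 318829 \left(- \frac{1}{49913}\right)} = - \frac{953859}{- \frac{242557}{266831} - \frac{8617}{1349}} = - \frac{953859}{- \frac{2626492120}{359955019}} = \left(-953859\right) \left(- \frac{359955019}{2626492120}\right) = \frac{343346334468321}{2626492120}$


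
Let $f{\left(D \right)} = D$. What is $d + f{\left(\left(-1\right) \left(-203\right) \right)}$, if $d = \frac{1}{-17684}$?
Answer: $\frac{3589851}{17684} \approx 203.0$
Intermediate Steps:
$d = - \frac{1}{17684} \approx -5.6548 \cdot 10^{-5}$
$d + f{\left(\left(-1\right) \left(-203\right) \right)} = - \frac{1}{17684} - -203 = - \frac{1}{17684} + 203 = \frac{3589851}{17684}$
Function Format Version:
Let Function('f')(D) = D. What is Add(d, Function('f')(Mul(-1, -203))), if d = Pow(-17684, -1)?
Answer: Rational(3589851, 17684) ≈ 203.00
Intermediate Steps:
d = Rational(-1, 17684) ≈ -5.6548e-5
Add(d, Function('f')(Mul(-1, -203))) = Add(Rational(-1, 17684), Mul(-1, -203)) = Add(Rational(-1, 17684), 203) = Rational(3589851, 17684)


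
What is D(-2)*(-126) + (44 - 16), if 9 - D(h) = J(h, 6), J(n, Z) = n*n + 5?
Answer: 28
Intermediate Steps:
J(n, Z) = 5 + n**2 (J(n, Z) = n**2 + 5 = 5 + n**2)
D(h) = 4 - h**2 (D(h) = 9 - (5 + h**2) = 9 + (-5 - h**2) = 4 - h**2)
D(-2)*(-126) + (44 - 16) = (4 - 1*(-2)**2)*(-126) + (44 - 16) = (4 - 1*4)*(-126) + 28 = (4 - 4)*(-126) + 28 = 0*(-126) + 28 = 0 + 28 = 28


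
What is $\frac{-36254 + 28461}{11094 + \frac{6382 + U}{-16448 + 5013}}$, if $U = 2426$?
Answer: $- \frac{89112955}{126851082} \approx -0.7025$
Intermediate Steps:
$\frac{-36254 + 28461}{11094 + \frac{6382 + U}{-16448 + 5013}} = \frac{-36254 + 28461}{11094 + \frac{6382 + 2426}{-16448 + 5013}} = - \frac{7793}{11094 + \frac{8808}{-11435}} = - \frac{7793}{11094 + 8808 \left(- \frac{1}{11435}\right)} = - \frac{7793}{11094 - \frac{8808}{11435}} = - \frac{7793}{\frac{126851082}{11435}} = \left(-7793\right) \frac{11435}{126851082} = - \frac{89112955}{126851082}$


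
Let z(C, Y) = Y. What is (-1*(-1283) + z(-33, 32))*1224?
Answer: 1609560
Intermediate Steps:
(-1*(-1283) + z(-33, 32))*1224 = (-1*(-1283) + 32)*1224 = (1283 + 32)*1224 = 1315*1224 = 1609560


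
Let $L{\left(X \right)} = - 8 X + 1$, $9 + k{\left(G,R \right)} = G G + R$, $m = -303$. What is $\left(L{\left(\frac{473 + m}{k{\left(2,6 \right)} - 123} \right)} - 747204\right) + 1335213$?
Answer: $\frac{35869290}{61} \approx 5.8802 \cdot 10^{5}$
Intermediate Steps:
$k{\left(G,R \right)} = -9 + R + G^{2}$ ($k{\left(G,R \right)} = -9 + \left(G G + R\right) = -9 + \left(G^{2} + R\right) = -9 + \left(R + G^{2}\right) = -9 + R + G^{2}$)
$L{\left(X \right)} = 1 - 8 X$
$\left(L{\left(\frac{473 + m}{k{\left(2,6 \right)} - 123} \right)} - 747204\right) + 1335213 = \left(\left(1 - 8 \frac{473 - 303}{\left(-9 + 6 + 2^{2}\right) - 123}\right) - 747204\right) + 1335213 = \left(\left(1 - 8 \frac{170}{\left(-9 + 6 + 4\right) - 123}\right) - 747204\right) + 1335213 = \left(\left(1 - 8 \frac{170}{1 - 123}\right) - 747204\right) + 1335213 = \left(\left(1 - 8 \frac{170}{-122}\right) - 747204\right) + 1335213 = \left(\left(1 - 8 \cdot 170 \left(- \frac{1}{122}\right)\right) - 747204\right) + 1335213 = \left(\left(1 - - \frac{680}{61}\right) - 747204\right) + 1335213 = \left(\left(1 + \frac{680}{61}\right) - 747204\right) + 1335213 = \left(\frac{741}{61} - 747204\right) + 1335213 = - \frac{45578703}{61} + 1335213 = \frac{35869290}{61}$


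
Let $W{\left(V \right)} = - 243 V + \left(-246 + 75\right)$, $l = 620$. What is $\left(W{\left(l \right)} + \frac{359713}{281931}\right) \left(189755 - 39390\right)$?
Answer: $- \frac{6394057347056020}{281931} \approx -2.268 \cdot 10^{10}$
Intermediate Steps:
$W{\left(V \right)} = -171 - 243 V$ ($W{\left(V \right)} = - 243 V - 171 = -171 - 243 V$)
$\left(W{\left(l \right)} + \frac{359713}{281931}\right) \left(189755 - 39390\right) = \left(\left(-171 - 150660\right) + \frac{359713}{281931}\right) \left(189755 - 39390\right) = \left(\left(-171 - 150660\right) + 359713 \cdot \frac{1}{281931}\right) \left(189755 - 39390\right) = \left(-150831 + \frac{359713}{281931}\right) 150365 = \left(- \frac{42523574948}{281931}\right) 150365 = - \frac{6394057347056020}{281931}$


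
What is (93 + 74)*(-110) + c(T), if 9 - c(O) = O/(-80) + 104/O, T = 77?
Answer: -113106151/6160 ≈ -18361.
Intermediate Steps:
c(O) = 9 - 104/O + O/80 (c(O) = 9 - (O/(-80) + 104/O) = 9 - (O*(-1/80) + 104/O) = 9 - (-O/80 + 104/O) = 9 - (104/O - O/80) = 9 + (-104/O + O/80) = 9 - 104/O + O/80)
(93 + 74)*(-110) + c(T) = (93 + 74)*(-110) + (9 - 104/77 + (1/80)*77) = 167*(-110) + (9 - 104*1/77 + 77/80) = -18370 + (9 - 104/77 + 77/80) = -18370 + 53049/6160 = -113106151/6160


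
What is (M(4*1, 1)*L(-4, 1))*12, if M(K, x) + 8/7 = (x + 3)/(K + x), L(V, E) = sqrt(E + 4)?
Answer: -144*sqrt(5)/35 ≈ -9.1998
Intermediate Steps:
L(V, E) = sqrt(4 + E)
M(K, x) = -8/7 + (3 + x)/(K + x) (M(K, x) = -8/7 + (x + 3)/(K + x) = -8/7 + (3 + x)/(K + x))
(M(4*1, 1)*L(-4, 1))*12 = (((21 - 1*1 - 32)/(7*(4*1 + 1)))*sqrt(4 + 1))*12 = (((21 - 1 - 8*4)/(7*(4 + 1)))*sqrt(5))*12 = (((1/7)*(21 - 1 - 32)/5)*sqrt(5))*12 = (((1/7)*(1/5)*(-12))*sqrt(5))*12 = -12*sqrt(5)/35*12 = -144*sqrt(5)/35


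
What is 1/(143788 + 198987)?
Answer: 1/342775 ≈ 2.9174e-6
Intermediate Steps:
1/(143788 + 198987) = 1/342775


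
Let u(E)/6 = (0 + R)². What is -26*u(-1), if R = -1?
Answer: -156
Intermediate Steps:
u(E) = 6 (u(E) = 6*(0 - 1)² = 6*(-1)² = 6*1 = 6)
-26*u(-1) = -26*6 = -156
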